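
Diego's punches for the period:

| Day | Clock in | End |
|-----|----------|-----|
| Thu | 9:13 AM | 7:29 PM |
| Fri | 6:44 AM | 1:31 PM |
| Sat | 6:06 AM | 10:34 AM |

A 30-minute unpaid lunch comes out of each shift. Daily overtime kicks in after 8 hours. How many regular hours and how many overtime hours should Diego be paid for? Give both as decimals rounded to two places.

Regular 18.25 hours, overtime 1.77 hours

Thu: 9:13 AM–7:29 PM = 10 h 16 min; less 30 min break → 9 h 46 min
Fri: 6:44 AM–1:31 PM = 6 h 47 min; less 30 min break → 6 h 17 min
Sat: 6:06 AM–10:34 AM = 4 h 28 min; less 30 min break → 3 h 58 min
Thu reg 8 h 0 min / OT 1 h 46 min; Fri reg 6 h 17 min / OT 0 h 0 min; Sat reg 3 h 58 min / OT 0 h 0 min.
Totals: regular 18 h 15 min, overtime 1 h 46 min.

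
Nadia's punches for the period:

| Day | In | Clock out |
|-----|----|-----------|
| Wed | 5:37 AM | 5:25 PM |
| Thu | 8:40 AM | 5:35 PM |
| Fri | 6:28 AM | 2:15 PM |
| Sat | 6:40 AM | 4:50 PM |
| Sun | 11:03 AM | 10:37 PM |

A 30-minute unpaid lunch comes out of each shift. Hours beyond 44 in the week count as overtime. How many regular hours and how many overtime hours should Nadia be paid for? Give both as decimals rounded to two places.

Wed: 5:37 AM–5:25 PM = 11 h 48 min; less 30 min break → 11 h 18 min
Thu: 8:40 AM–5:35 PM = 8 h 55 min; less 30 min break → 8 h 25 min
Fri: 6:28 AM–2:15 PM = 7 h 47 min; less 30 min break → 7 h 17 min
Sat: 6:40 AM–4:50 PM = 10 h 10 min; less 30 min break → 9 h 40 min
Sun: 11:03 AM–10:37 PM = 11 h 34 min; less 30 min break → 11 h 4 min
Total worked: 47 h 44 min = 47.73 h.
Threshold 44 h → overtime 3 h 44 min, regular 44 h 0 min.

Regular 44.00 hours, overtime 3.73 hours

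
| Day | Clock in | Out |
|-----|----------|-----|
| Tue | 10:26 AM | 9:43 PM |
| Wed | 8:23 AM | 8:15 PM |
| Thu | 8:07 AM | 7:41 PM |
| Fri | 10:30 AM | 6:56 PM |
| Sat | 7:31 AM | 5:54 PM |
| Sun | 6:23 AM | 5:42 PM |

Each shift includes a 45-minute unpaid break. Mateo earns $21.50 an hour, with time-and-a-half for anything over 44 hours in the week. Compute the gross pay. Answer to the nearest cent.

$1473.29

Tue: 10:26 AM–9:43 PM = 11 h 17 min; less 45 min break → 10 h 32 min
Wed: 8:23 AM–8:15 PM = 11 h 52 min; less 45 min break → 11 h 7 min
Thu: 8:07 AM–7:41 PM = 11 h 34 min; less 45 min break → 10 h 49 min
Fri: 10:30 AM–6:56 PM = 8 h 26 min; less 45 min break → 7 h 41 min
Sat: 7:31 AM–5:54 PM = 10 h 23 min; less 45 min break → 9 h 38 min
Sun: 6:23 AM–5:42 PM = 11 h 19 min; less 45 min break → 10 h 34 min
Total worked: 60 h 21 min = 3621 min.
Regular 44 h 0 min = 2640 min at $21.50/h; overtime 16 h 21 min = 981 min at $32.25/h.
Pay = (2640 × $21.50 + 981 × $32.25) ÷ 60 = $1473.29.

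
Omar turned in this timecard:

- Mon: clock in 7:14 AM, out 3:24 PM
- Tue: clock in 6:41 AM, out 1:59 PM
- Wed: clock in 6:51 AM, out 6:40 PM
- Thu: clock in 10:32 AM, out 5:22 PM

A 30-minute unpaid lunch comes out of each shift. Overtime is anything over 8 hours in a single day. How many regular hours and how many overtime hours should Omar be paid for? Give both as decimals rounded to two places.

Mon: 7:14 AM–3:24 PM = 8 h 10 min; less 30 min break → 7 h 40 min
Tue: 6:41 AM–1:59 PM = 7 h 18 min; less 30 min break → 6 h 48 min
Wed: 6:51 AM–6:40 PM = 11 h 49 min; less 30 min break → 11 h 19 min
Thu: 10:32 AM–5:22 PM = 6 h 50 min; less 30 min break → 6 h 20 min
Mon reg 7 h 40 min / OT 0 h 0 min; Tue reg 6 h 48 min / OT 0 h 0 min; Wed reg 8 h 0 min / OT 3 h 19 min; Thu reg 6 h 20 min / OT 0 h 0 min.
Totals: regular 28 h 48 min, overtime 3 h 19 min.

Regular 28.80 hours, overtime 3.32 hours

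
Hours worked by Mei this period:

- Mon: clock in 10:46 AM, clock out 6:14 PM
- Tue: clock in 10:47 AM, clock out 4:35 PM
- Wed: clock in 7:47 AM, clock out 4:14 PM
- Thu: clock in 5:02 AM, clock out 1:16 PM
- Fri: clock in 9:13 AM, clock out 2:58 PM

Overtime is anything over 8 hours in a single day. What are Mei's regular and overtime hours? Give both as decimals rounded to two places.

Regular 35.02 hours, overtime 0.68 hours

Mon: 10:46 AM–6:14 PM = 7 h 28 min
Tue: 10:47 AM–4:35 PM = 5 h 48 min
Wed: 7:47 AM–4:14 PM = 8 h 27 min
Thu: 5:02 AM–1:16 PM = 8 h 14 min
Fri: 9:13 AM–2:58 PM = 5 h 45 min
Mon reg 7 h 28 min / OT 0 h 0 min; Tue reg 5 h 48 min / OT 0 h 0 min; Wed reg 8 h 0 min / OT 0 h 27 min; Thu reg 8 h 0 min / OT 0 h 14 min; Fri reg 5 h 45 min / OT 0 h 0 min.
Totals: regular 35 h 1 min, overtime 0 h 41 min.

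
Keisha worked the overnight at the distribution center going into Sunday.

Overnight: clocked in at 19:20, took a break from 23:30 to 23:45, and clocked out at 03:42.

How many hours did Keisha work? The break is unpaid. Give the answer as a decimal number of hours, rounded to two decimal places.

8.12 hours

Overnight: 19:20 → midnight = 4 h 40 min; midnight → 03:42 = 3 h 42 min; span 8 h 22 min; less 15 min break → 8 h 7 min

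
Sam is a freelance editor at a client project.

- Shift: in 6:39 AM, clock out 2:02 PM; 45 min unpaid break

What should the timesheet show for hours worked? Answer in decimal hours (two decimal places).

6.63 hours

Shift: 6:39 AM–2:02 PM = 7 h 23 min; less 45 min break → 6 h 38 min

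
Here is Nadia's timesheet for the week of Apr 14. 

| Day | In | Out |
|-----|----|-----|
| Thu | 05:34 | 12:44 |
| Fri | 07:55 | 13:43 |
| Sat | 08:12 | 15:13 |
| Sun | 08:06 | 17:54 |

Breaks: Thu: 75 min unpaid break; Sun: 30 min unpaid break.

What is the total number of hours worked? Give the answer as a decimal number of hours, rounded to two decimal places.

Thu: 05:34–12:44 = 7 h 10 min; less 75 min break → 5 h 55 min
Fri: 07:55–13:43 = 5 h 48 min
Sat: 08:12–15:13 = 7 h 1 min
Sun: 08:06–17:54 = 9 h 48 min; less 30 min break → 9 h 18 min
Total: 5 h 55 min + 5 h 48 min + 7 h 1 min + 9 h 18 min = 28 h 2 min.

28.03 hours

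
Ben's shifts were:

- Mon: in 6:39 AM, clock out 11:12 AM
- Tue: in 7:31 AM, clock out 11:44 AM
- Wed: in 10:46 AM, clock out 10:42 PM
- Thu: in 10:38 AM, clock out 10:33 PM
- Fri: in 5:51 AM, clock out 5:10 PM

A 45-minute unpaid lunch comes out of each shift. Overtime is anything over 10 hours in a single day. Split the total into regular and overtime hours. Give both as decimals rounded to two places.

Regular 37.27 hours, overtime 2.92 hours

Mon: 6:39 AM–11:12 AM = 4 h 33 min; less 45 min break → 3 h 48 min
Tue: 7:31 AM–11:44 AM = 4 h 13 min; less 45 min break → 3 h 28 min
Wed: 10:46 AM–10:42 PM = 11 h 56 min; less 45 min break → 11 h 11 min
Thu: 10:38 AM–10:33 PM = 11 h 55 min; less 45 min break → 11 h 10 min
Fri: 5:51 AM–5:10 PM = 11 h 19 min; less 45 min break → 10 h 34 min
Mon reg 3 h 48 min / OT 0 h 0 min; Tue reg 3 h 28 min / OT 0 h 0 min; Wed reg 10 h 0 min / OT 1 h 11 min; Thu reg 10 h 0 min / OT 1 h 10 min; Fri reg 10 h 0 min / OT 0 h 34 min.
Totals: regular 37 h 16 min, overtime 2 h 55 min.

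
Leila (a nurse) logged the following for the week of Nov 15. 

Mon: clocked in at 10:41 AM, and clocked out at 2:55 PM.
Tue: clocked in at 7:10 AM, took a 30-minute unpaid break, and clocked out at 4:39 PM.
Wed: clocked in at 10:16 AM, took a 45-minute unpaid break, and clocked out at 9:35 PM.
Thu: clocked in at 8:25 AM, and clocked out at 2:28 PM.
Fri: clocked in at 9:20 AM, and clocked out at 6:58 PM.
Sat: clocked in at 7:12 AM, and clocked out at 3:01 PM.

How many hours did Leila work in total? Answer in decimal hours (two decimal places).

Mon: 10:41 AM–2:55 PM = 4 h 14 min
Tue: 7:10 AM–4:39 PM = 9 h 29 min; less 30 min break → 8 h 59 min
Wed: 10:16 AM–9:35 PM = 11 h 19 min; less 45 min break → 10 h 34 min
Thu: 8:25 AM–2:28 PM = 6 h 3 min
Fri: 9:20 AM–6:58 PM = 9 h 38 min
Sat: 7:12 AM–3:01 PM = 7 h 49 min
Total: 4 h 14 min + 8 h 59 min + 10 h 34 min + 6 h 3 min + 9 h 38 min + 7 h 49 min = 47 h 17 min.

47.28 hours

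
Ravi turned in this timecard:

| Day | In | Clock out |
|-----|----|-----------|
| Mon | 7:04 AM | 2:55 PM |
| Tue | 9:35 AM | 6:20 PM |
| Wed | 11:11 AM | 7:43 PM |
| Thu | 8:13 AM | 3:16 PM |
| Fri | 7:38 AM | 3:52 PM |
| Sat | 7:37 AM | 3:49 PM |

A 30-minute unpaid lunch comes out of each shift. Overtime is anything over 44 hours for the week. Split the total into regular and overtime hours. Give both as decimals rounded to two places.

Regular 44.00 hours, overtime 1.62 hours

Mon: 7:04 AM–2:55 PM = 7 h 51 min; less 30 min break → 7 h 21 min
Tue: 9:35 AM–6:20 PM = 8 h 45 min; less 30 min break → 8 h 15 min
Wed: 11:11 AM–7:43 PM = 8 h 32 min; less 30 min break → 8 h 2 min
Thu: 8:13 AM–3:16 PM = 7 h 3 min; less 30 min break → 6 h 33 min
Fri: 7:38 AM–3:52 PM = 8 h 14 min; less 30 min break → 7 h 44 min
Sat: 7:37 AM–3:49 PM = 8 h 12 min; less 30 min break → 7 h 42 min
Total worked: 45 h 37 min = 45.62 h.
Threshold 44 h → overtime 1 h 37 min, regular 44 h 0 min.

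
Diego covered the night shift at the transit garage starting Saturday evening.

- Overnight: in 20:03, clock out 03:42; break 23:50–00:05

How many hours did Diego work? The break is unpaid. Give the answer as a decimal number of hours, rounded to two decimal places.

Overnight: 20:03 → midnight = 3 h 57 min; midnight → 03:42 = 3 h 42 min; span 7 h 39 min; less 15 min break → 7 h 24 min

7.40 hours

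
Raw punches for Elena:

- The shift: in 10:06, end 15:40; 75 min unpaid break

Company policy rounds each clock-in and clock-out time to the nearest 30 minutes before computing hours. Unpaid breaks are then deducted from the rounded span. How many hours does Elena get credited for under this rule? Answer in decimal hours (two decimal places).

The shift: in 10:06→10:00, out 15:40→15:30; 5 h 30 min − 75 min = 4 h 15 min

4.25 hours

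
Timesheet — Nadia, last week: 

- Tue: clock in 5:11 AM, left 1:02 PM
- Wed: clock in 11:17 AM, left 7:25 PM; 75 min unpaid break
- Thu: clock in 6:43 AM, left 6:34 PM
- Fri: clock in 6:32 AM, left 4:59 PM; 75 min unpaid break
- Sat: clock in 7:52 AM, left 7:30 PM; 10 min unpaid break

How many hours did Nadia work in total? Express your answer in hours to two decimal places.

Tue: 5:11 AM–1:02 PM = 7 h 51 min
Wed: 11:17 AM–7:25 PM = 8 h 8 min; less 75 min break → 6 h 53 min
Thu: 6:43 AM–6:34 PM = 11 h 51 min
Fri: 6:32 AM–4:59 PM = 10 h 27 min; less 75 min break → 9 h 12 min
Sat: 7:52 AM–7:30 PM = 11 h 38 min; less 10 min break → 11 h 28 min
Total: 7 h 51 min + 6 h 53 min + 11 h 51 min + 9 h 12 min + 11 h 28 min = 47 h 15 min.

47.25 hours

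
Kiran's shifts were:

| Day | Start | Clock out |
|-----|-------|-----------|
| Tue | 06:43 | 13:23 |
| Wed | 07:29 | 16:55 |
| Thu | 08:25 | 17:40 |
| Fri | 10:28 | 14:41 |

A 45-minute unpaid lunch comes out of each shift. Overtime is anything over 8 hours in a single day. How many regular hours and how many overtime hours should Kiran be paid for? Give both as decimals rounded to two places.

Tue: 06:43–13:23 = 6 h 40 min; less 45 min break → 5 h 55 min
Wed: 07:29–16:55 = 9 h 26 min; less 45 min break → 8 h 41 min
Thu: 08:25–17:40 = 9 h 15 min; less 45 min break → 8 h 30 min
Fri: 10:28–14:41 = 4 h 13 min; less 45 min break → 3 h 28 min
Tue reg 5 h 55 min / OT 0 h 0 min; Wed reg 8 h 0 min / OT 0 h 41 min; Thu reg 8 h 0 min / OT 0 h 30 min; Fri reg 3 h 28 min / OT 0 h 0 min.
Totals: regular 25 h 23 min, overtime 1 h 11 min.

Regular 25.38 hours, overtime 1.18 hours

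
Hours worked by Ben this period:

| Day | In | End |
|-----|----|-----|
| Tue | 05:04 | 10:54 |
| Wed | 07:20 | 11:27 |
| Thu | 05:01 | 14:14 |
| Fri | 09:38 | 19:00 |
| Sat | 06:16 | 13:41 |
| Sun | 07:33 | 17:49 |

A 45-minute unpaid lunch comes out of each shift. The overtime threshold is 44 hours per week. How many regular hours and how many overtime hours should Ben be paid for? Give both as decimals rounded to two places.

Regular 41.72 hours, overtime 0.00 hours

Tue: 05:04–10:54 = 5 h 50 min; less 45 min break → 5 h 5 min
Wed: 07:20–11:27 = 4 h 7 min; less 45 min break → 3 h 22 min
Thu: 05:01–14:14 = 9 h 13 min; less 45 min break → 8 h 28 min
Fri: 09:38–19:00 = 9 h 22 min; less 45 min break → 8 h 37 min
Sat: 06:16–13:41 = 7 h 25 min; less 45 min break → 6 h 40 min
Sun: 07:33–17:49 = 10 h 16 min; less 45 min break → 9 h 31 min
Total worked: 41 h 43 min = 41.72 h.
Threshold 44 h → overtime 0 h 0 min, regular 41 h 43 min.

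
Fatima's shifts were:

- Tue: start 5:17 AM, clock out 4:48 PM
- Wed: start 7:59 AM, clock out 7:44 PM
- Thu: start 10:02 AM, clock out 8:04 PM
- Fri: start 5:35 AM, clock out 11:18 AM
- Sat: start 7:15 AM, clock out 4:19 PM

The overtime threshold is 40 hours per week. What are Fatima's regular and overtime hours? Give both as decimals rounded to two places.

Regular 40.00 hours, overtime 8.08 hours

Tue: 5:17 AM–4:48 PM = 11 h 31 min
Wed: 7:59 AM–7:44 PM = 11 h 45 min
Thu: 10:02 AM–8:04 PM = 10 h 2 min
Fri: 5:35 AM–11:18 AM = 5 h 43 min
Sat: 7:15 AM–4:19 PM = 9 h 4 min
Total worked: 48 h 5 min = 48.08 h.
Threshold 40 h → overtime 8 h 5 min, regular 40 h 0 min.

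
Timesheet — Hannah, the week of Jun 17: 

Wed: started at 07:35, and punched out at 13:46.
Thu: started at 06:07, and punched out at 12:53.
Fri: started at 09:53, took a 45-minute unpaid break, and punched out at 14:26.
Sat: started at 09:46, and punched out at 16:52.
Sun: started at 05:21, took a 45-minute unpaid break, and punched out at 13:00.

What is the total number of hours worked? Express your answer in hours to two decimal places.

Wed: 07:35–13:46 = 6 h 11 min
Thu: 06:07–12:53 = 6 h 46 min
Fri: 09:53–14:26 = 4 h 33 min; less 45 min break → 3 h 48 min
Sat: 09:46–16:52 = 7 h 6 min
Sun: 05:21–13:00 = 7 h 39 min; less 45 min break → 6 h 54 min
Total: 6 h 11 min + 6 h 46 min + 3 h 48 min + 7 h 6 min + 6 h 54 min = 30 h 45 min.

30.75 hours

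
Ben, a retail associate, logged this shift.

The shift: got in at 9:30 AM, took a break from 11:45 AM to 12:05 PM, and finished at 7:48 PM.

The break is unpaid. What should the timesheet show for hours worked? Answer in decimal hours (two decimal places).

The shift: 9:30 AM–7:48 PM = 10 h 18 min; less 20 min break → 9 h 58 min

9.97 hours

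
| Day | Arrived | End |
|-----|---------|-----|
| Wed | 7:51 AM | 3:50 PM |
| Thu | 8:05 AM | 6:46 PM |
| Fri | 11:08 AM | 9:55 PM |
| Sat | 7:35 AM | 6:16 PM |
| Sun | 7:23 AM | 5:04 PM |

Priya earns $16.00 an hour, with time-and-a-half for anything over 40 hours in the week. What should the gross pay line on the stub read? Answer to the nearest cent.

$875.60

Wed: 7:51 AM–3:50 PM = 7 h 59 min
Thu: 8:05 AM–6:46 PM = 10 h 41 min
Fri: 11:08 AM–9:55 PM = 10 h 47 min
Sat: 7:35 AM–6:16 PM = 10 h 41 min
Sun: 7:23 AM–5:04 PM = 9 h 41 min
Total worked: 49 h 49 min = 2989 min.
Regular 40 h 0 min = 2400 min at $16.00/h; overtime 9 h 49 min = 589 min at $24.00/h.
Pay = (2400 × $16.00 + 589 × $24.00) ÷ 60 = $875.60.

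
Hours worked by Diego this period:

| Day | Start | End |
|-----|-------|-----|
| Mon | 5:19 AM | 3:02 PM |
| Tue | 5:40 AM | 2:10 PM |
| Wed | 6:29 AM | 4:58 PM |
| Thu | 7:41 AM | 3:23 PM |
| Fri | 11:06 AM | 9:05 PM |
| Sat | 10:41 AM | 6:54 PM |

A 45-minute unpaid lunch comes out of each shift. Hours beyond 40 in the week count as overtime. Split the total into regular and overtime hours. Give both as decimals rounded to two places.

Regular 40.00 hours, overtime 10.10 hours

Mon: 5:19 AM–3:02 PM = 9 h 43 min; less 45 min break → 8 h 58 min
Tue: 5:40 AM–2:10 PM = 8 h 30 min; less 45 min break → 7 h 45 min
Wed: 6:29 AM–4:58 PM = 10 h 29 min; less 45 min break → 9 h 44 min
Thu: 7:41 AM–3:23 PM = 7 h 42 min; less 45 min break → 6 h 57 min
Fri: 11:06 AM–9:05 PM = 9 h 59 min; less 45 min break → 9 h 14 min
Sat: 10:41 AM–6:54 PM = 8 h 13 min; less 45 min break → 7 h 28 min
Total worked: 50 h 6 min = 50.10 h.
Threshold 40 h → overtime 10 h 6 min, regular 40 h 0 min.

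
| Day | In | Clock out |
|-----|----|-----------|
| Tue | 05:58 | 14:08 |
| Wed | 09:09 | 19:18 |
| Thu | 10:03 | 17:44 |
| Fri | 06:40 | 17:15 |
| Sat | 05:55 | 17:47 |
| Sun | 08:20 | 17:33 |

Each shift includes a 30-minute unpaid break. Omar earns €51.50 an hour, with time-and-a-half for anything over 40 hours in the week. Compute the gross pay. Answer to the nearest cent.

€3193.00

Tue: 05:58–14:08 = 8 h 10 min; less 30 min break → 7 h 40 min
Wed: 09:09–19:18 = 10 h 9 min; less 30 min break → 9 h 39 min
Thu: 10:03–17:44 = 7 h 41 min; less 30 min break → 7 h 11 min
Fri: 06:40–17:15 = 10 h 35 min; less 30 min break → 10 h 5 min
Sat: 05:55–17:47 = 11 h 52 min; less 30 min break → 11 h 22 min
Sun: 08:20–17:33 = 9 h 13 min; less 30 min break → 8 h 43 min
Total worked: 54 h 40 min = 3280 min.
Regular 40 h 0 min = 2400 min at €51.50/h; overtime 14 h 40 min = 880 min at €77.25/h.
Pay = (2400 × €51.50 + 880 × €77.25) ÷ 60 = €3193.00.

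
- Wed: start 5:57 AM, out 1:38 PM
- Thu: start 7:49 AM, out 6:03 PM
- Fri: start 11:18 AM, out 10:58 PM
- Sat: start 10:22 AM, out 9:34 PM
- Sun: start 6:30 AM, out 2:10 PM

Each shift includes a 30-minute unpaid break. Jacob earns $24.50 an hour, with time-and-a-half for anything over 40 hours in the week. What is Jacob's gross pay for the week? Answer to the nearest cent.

$1198.66

Wed: 5:57 AM–1:38 PM = 7 h 41 min; less 30 min break → 7 h 11 min
Thu: 7:49 AM–6:03 PM = 10 h 14 min; less 30 min break → 9 h 44 min
Fri: 11:18 AM–10:58 PM = 11 h 40 min; less 30 min break → 11 h 10 min
Sat: 10:22 AM–9:34 PM = 11 h 12 min; less 30 min break → 10 h 42 min
Sun: 6:30 AM–2:10 PM = 7 h 40 min; less 30 min break → 7 h 10 min
Total worked: 45 h 57 min = 2757 min.
Regular 40 h 0 min = 2400 min at $24.50/h; overtime 5 h 57 min = 357 min at $36.75/h.
Pay = (2400 × $24.50 + 357 × $36.75) ÷ 60 = $1198.66.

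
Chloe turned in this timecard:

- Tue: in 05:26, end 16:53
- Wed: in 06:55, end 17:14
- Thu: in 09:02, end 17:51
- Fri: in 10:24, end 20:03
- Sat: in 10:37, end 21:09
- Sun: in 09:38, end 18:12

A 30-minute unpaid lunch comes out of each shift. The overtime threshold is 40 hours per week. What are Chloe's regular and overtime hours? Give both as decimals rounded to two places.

Regular 40.00 hours, overtime 16.33 hours

Tue: 05:26–16:53 = 11 h 27 min; less 30 min break → 10 h 57 min
Wed: 06:55–17:14 = 10 h 19 min; less 30 min break → 9 h 49 min
Thu: 09:02–17:51 = 8 h 49 min; less 30 min break → 8 h 19 min
Fri: 10:24–20:03 = 9 h 39 min; less 30 min break → 9 h 9 min
Sat: 10:37–21:09 = 10 h 32 min; less 30 min break → 10 h 2 min
Sun: 09:38–18:12 = 8 h 34 min; less 30 min break → 8 h 4 min
Total worked: 56 h 20 min = 56.33 h.
Threshold 40 h → overtime 16 h 20 min, regular 40 h 0 min.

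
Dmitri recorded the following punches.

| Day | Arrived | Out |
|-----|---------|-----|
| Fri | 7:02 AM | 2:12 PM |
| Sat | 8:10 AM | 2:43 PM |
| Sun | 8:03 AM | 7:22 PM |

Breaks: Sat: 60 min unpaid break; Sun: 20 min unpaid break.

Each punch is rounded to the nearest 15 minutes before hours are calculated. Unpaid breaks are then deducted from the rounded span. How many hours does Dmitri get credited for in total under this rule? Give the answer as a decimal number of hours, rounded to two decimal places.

23.67 hours

Fri: in 7:02 AM→7:00 AM, out 2:12 PM→2:15 PM; 7 h 15 min
Sat: in 8:10 AM→8:15 AM, out 2:43 PM→2:45 PM; 6 h 30 min − 60 min = 5 h 30 min
Sun: in 8:03 AM→8:00 AM, out 7:22 PM→7:15 PM; 11 h 15 min − 20 min = 10 h 55 min
Total credited: 23 h 40 min.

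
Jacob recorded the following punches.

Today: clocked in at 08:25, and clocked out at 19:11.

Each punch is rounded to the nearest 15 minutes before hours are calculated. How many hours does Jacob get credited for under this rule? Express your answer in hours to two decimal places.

10.75 hours

Today: in 08:25→08:30, out 19:11→19:15; 10 h 45 min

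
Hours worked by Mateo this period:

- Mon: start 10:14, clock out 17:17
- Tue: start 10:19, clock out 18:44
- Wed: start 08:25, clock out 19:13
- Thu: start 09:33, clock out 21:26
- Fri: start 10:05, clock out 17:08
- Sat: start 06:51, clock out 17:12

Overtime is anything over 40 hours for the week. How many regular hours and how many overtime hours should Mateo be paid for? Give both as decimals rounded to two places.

Mon: 10:14–17:17 = 7 h 3 min
Tue: 10:19–18:44 = 8 h 25 min
Wed: 08:25–19:13 = 10 h 48 min
Thu: 09:33–21:26 = 11 h 53 min
Fri: 10:05–17:08 = 7 h 3 min
Sat: 06:51–17:12 = 10 h 21 min
Total worked: 55 h 33 min = 55.55 h.
Threshold 40 h → overtime 15 h 33 min, regular 40 h 0 min.

Regular 40.00 hours, overtime 15.55 hours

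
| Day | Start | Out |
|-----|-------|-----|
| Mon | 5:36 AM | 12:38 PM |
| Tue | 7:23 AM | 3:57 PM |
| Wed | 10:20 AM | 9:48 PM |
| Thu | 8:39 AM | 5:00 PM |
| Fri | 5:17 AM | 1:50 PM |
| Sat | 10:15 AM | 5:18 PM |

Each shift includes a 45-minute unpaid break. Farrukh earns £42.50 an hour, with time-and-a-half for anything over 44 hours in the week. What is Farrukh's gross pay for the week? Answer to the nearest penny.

Mon: 5:36 AM–12:38 PM = 7 h 2 min; less 45 min break → 6 h 17 min
Tue: 7:23 AM–3:57 PM = 8 h 34 min; less 45 min break → 7 h 49 min
Wed: 10:20 AM–9:48 PM = 11 h 28 min; less 45 min break → 10 h 43 min
Thu: 8:39 AM–5:00 PM = 8 h 21 min; less 45 min break → 7 h 36 min
Fri: 5:17 AM–1:50 PM = 8 h 33 min; less 45 min break → 7 h 48 min
Sat: 10:15 AM–5:18 PM = 7 h 3 min; less 45 min break → 6 h 18 min
Total worked: 46 h 31 min = 2791 min.
Regular 44 h 0 min = 2640 min at £42.50/h; overtime 2 h 31 min = 151 min at £63.75/h.
Pay = (2640 × £42.50 + 151 × £63.75) ÷ 60 = £2030.44.

£2030.44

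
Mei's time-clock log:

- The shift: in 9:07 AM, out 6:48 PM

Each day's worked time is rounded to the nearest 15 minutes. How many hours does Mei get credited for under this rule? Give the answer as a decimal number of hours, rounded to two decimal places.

9.75 hours

The shift: 9:07 AM–6:48 PM = 9 h 41 min → rounds to 9 h 45 min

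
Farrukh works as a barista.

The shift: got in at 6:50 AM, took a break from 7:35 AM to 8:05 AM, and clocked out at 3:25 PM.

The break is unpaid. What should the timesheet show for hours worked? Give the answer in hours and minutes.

8 h 5 min

The shift: 6:50 AM–3:25 PM = 8 h 35 min; less 30 min break → 8 h 5 min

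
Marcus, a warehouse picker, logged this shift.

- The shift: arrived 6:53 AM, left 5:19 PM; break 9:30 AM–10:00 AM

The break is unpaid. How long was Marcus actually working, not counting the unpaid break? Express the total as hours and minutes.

The shift: 6:53 AM–5:19 PM = 10 h 26 min; less 30 min break → 9 h 56 min

9 h 56 min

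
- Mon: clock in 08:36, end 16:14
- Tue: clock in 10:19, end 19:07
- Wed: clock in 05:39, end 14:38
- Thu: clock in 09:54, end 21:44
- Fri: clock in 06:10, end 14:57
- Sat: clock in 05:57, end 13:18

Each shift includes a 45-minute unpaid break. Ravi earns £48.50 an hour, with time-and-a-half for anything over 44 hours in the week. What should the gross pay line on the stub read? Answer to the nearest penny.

Mon: 08:36–16:14 = 7 h 38 min; less 45 min break → 6 h 53 min
Tue: 10:19–19:07 = 8 h 48 min; less 45 min break → 8 h 3 min
Wed: 05:39–14:38 = 8 h 59 min; less 45 min break → 8 h 14 min
Thu: 09:54–21:44 = 11 h 50 min; less 45 min break → 11 h 5 min
Fri: 06:10–14:57 = 8 h 47 min; less 45 min break → 8 h 2 min
Sat: 05:57–13:18 = 7 h 21 min; less 45 min break → 6 h 36 min
Total worked: 48 h 53 min = 2933 min.
Regular 44 h 0 min = 2640 min at £48.50/h; overtime 4 h 53 min = 293 min at £72.75/h.
Pay = (2640 × £48.50 + 293 × £72.75) ÷ 60 = £2489.26.

£2489.26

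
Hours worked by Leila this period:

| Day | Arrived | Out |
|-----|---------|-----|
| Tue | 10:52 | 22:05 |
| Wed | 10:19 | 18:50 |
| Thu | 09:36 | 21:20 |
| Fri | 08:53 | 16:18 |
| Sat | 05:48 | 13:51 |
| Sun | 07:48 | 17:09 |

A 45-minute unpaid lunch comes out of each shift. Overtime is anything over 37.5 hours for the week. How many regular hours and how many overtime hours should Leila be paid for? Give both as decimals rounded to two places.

Tue: 10:52–22:05 = 11 h 13 min; less 45 min break → 10 h 28 min
Wed: 10:19–18:50 = 8 h 31 min; less 45 min break → 7 h 46 min
Thu: 09:36–21:20 = 11 h 44 min; less 45 min break → 10 h 59 min
Fri: 08:53–16:18 = 7 h 25 min; less 45 min break → 6 h 40 min
Sat: 05:48–13:51 = 8 h 3 min; less 45 min break → 7 h 18 min
Sun: 07:48–17:09 = 9 h 21 min; less 45 min break → 8 h 36 min
Total worked: 51 h 47 min = 51.78 h.
Threshold 37.5 h → overtime 14 h 17 min, regular 37 h 30 min.

Regular 37.50 hours, overtime 14.28 hours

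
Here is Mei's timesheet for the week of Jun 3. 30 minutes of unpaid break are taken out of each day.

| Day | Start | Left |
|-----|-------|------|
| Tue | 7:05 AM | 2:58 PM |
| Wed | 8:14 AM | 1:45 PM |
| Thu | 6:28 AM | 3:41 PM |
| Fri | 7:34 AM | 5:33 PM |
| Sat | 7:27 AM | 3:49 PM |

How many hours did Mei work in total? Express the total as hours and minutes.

38 h 28 min

Tue: 7:05 AM–2:58 PM = 7 h 53 min; less 30 min break → 7 h 23 min
Wed: 8:14 AM–1:45 PM = 5 h 31 min; less 30 min break → 5 h 1 min
Thu: 6:28 AM–3:41 PM = 9 h 13 min; less 30 min break → 8 h 43 min
Fri: 7:34 AM–5:33 PM = 9 h 59 min; less 30 min break → 9 h 29 min
Sat: 7:27 AM–3:49 PM = 8 h 22 min; less 30 min break → 7 h 52 min
Total: 7 h 23 min + 5 h 1 min + 8 h 43 min + 9 h 29 min + 7 h 52 min = 38 h 28 min.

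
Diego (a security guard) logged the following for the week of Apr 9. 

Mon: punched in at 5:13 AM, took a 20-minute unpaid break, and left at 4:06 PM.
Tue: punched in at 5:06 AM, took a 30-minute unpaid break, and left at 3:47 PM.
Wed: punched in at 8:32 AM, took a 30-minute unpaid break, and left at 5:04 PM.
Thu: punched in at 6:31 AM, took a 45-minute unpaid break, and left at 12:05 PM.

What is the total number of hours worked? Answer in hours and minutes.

33 h 35 min

Mon: 5:13 AM–4:06 PM = 10 h 53 min; less 20 min break → 10 h 33 min
Tue: 5:06 AM–3:47 PM = 10 h 41 min; less 30 min break → 10 h 11 min
Wed: 8:32 AM–5:04 PM = 8 h 32 min; less 30 min break → 8 h 2 min
Thu: 6:31 AM–12:05 PM = 5 h 34 min; less 45 min break → 4 h 49 min
Total: 10 h 33 min + 10 h 11 min + 8 h 2 min + 4 h 49 min = 33 h 35 min.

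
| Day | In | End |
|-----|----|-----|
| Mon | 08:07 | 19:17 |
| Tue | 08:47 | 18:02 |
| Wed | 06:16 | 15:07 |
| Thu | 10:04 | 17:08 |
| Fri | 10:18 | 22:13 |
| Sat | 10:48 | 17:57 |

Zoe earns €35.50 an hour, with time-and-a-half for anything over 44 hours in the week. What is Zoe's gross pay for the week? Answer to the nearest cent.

€2169.05

Mon: 08:07–19:17 = 11 h 10 min
Tue: 08:47–18:02 = 9 h 15 min
Wed: 06:16–15:07 = 8 h 51 min
Thu: 10:04–17:08 = 7 h 4 min
Fri: 10:18–22:13 = 11 h 55 min
Sat: 10:48–17:57 = 7 h 9 min
Total worked: 55 h 24 min = 3324 min.
Regular 44 h 0 min = 2640 min at €35.50/h; overtime 11 h 24 min = 684 min at €53.25/h.
Pay = (2640 × €35.50 + 684 × €53.25) ÷ 60 = €2169.05.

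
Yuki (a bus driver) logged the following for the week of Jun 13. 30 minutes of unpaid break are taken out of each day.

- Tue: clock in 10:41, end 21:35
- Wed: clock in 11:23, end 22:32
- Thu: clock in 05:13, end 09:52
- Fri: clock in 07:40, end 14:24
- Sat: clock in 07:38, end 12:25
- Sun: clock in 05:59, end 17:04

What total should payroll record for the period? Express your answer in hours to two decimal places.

46.30 hours

Tue: 10:41–21:35 = 10 h 54 min; less 30 min break → 10 h 24 min
Wed: 11:23–22:32 = 11 h 9 min; less 30 min break → 10 h 39 min
Thu: 05:13–09:52 = 4 h 39 min; less 30 min break → 4 h 9 min
Fri: 07:40–14:24 = 6 h 44 min; less 30 min break → 6 h 14 min
Sat: 07:38–12:25 = 4 h 47 min; less 30 min break → 4 h 17 min
Sun: 05:59–17:04 = 11 h 5 min; less 30 min break → 10 h 35 min
Total: 10 h 24 min + 10 h 39 min + 4 h 9 min + 6 h 14 min + 4 h 17 min + 10 h 35 min = 46 h 18 min.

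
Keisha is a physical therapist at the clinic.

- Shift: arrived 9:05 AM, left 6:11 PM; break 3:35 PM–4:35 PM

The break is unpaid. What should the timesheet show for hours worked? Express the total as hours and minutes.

8 h 6 min

Shift: 9:05 AM–6:11 PM = 9 h 6 min; less 60 min break → 8 h 6 min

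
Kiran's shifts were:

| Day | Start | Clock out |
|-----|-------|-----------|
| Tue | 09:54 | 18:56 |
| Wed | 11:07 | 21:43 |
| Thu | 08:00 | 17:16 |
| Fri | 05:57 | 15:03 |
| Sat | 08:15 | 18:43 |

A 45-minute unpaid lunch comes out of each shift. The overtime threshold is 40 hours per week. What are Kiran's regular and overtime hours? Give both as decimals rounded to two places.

Regular 40.00 hours, overtime 4.72 hours

Tue: 09:54–18:56 = 9 h 2 min; less 45 min break → 8 h 17 min
Wed: 11:07–21:43 = 10 h 36 min; less 45 min break → 9 h 51 min
Thu: 08:00–17:16 = 9 h 16 min; less 45 min break → 8 h 31 min
Fri: 05:57–15:03 = 9 h 6 min; less 45 min break → 8 h 21 min
Sat: 08:15–18:43 = 10 h 28 min; less 45 min break → 9 h 43 min
Total worked: 44 h 43 min = 44.72 h.
Threshold 40 h → overtime 4 h 43 min, regular 40 h 0 min.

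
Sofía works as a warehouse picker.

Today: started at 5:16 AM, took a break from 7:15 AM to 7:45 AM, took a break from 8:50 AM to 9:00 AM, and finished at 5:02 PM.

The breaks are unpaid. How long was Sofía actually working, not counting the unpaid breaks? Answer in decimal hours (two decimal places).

11.10 hours

Today: 5:16 AM–5:02 PM = 11 h 46 min; less 40 min break → 11 h 6 min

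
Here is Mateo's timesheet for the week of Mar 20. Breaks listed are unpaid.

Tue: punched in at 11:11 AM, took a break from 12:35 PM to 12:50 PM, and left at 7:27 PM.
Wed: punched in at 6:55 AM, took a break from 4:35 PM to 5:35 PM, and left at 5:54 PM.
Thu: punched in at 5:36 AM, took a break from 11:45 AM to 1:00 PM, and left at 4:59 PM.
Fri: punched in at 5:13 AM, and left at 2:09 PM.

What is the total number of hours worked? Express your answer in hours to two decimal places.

Tue: 11:11 AM–7:27 PM = 8 h 16 min; less 15 min break → 8 h 1 min
Wed: 6:55 AM–5:54 PM = 10 h 59 min; less 60 min break → 9 h 59 min
Thu: 5:36 AM–4:59 PM = 11 h 23 min; less 75 min break → 10 h 8 min
Fri: 5:13 AM–2:09 PM = 8 h 56 min
Total: 8 h 1 min + 9 h 59 min + 10 h 8 min + 8 h 56 min = 37 h 4 min.

37.07 hours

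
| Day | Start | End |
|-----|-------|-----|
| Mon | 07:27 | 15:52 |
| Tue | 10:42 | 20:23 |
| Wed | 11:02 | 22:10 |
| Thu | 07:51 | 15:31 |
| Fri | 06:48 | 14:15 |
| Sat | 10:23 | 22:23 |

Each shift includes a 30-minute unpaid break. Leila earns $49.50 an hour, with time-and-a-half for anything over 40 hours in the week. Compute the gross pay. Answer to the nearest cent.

$2971.24

Mon: 07:27–15:52 = 8 h 25 min; less 30 min break → 7 h 55 min
Tue: 10:42–20:23 = 9 h 41 min; less 30 min break → 9 h 11 min
Wed: 11:02–22:10 = 11 h 8 min; less 30 min break → 10 h 38 min
Thu: 07:51–15:31 = 7 h 40 min; less 30 min break → 7 h 10 min
Fri: 06:48–14:15 = 7 h 27 min; less 30 min break → 6 h 57 min
Sat: 10:23–22:23 = 12 h 0 min; less 30 min break → 11 h 30 min
Total worked: 53 h 21 min = 3201 min.
Regular 40 h 0 min = 2400 min at $49.50/h; overtime 13 h 21 min = 801 min at $74.25/h.
Pay = (2400 × $49.50 + 801 × $74.25) ÷ 60 = $2971.24.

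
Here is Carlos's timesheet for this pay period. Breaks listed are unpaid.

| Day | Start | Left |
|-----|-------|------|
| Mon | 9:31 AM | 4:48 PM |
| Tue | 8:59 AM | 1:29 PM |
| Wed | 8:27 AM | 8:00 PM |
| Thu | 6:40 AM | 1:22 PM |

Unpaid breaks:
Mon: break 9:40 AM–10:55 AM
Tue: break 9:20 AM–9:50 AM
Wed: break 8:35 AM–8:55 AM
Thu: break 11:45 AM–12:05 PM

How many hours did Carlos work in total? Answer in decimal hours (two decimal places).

27.62 hours

Mon: 9:31 AM–4:48 PM = 7 h 17 min; less 75 min break → 6 h 2 min
Tue: 8:59 AM–1:29 PM = 4 h 30 min; less 30 min break → 4 h 0 min
Wed: 8:27 AM–8:00 PM = 11 h 33 min; less 20 min break → 11 h 13 min
Thu: 6:40 AM–1:22 PM = 6 h 42 min; less 20 min break → 6 h 22 min
Total: 6 h 2 min + 4 h 0 min + 11 h 13 min + 6 h 22 min = 27 h 37 min.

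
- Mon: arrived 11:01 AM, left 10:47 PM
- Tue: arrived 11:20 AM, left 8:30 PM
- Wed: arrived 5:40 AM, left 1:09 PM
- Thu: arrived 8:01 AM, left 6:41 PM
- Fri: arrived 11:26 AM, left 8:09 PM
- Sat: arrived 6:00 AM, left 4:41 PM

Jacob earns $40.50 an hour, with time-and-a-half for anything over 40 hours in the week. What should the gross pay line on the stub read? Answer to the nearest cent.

$2742.86

Mon: 11:01 AM–10:47 PM = 11 h 46 min
Tue: 11:20 AM–8:30 PM = 9 h 10 min
Wed: 5:40 AM–1:09 PM = 7 h 29 min
Thu: 8:01 AM–6:41 PM = 10 h 40 min
Fri: 11:26 AM–8:09 PM = 8 h 43 min
Sat: 6:00 AM–4:41 PM = 10 h 41 min
Total worked: 58 h 29 min = 3509 min.
Regular 40 h 0 min = 2400 min at $40.50/h; overtime 18 h 29 min = 1109 min at $60.75/h.
Pay = (2400 × $40.50 + 1109 × $60.75) ÷ 60 = $2742.86.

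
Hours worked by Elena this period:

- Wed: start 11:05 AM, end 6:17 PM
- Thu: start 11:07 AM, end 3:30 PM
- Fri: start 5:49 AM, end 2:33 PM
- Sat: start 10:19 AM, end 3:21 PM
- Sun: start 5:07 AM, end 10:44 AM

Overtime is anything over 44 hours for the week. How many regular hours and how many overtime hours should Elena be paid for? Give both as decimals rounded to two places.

Regular 30.97 hours, overtime 0.00 hours

Wed: 11:05 AM–6:17 PM = 7 h 12 min
Thu: 11:07 AM–3:30 PM = 4 h 23 min
Fri: 5:49 AM–2:33 PM = 8 h 44 min
Sat: 10:19 AM–3:21 PM = 5 h 2 min
Sun: 5:07 AM–10:44 AM = 5 h 37 min
Total worked: 30 h 58 min = 30.97 h.
Threshold 44 h → overtime 0 h 0 min, regular 30 h 58 min.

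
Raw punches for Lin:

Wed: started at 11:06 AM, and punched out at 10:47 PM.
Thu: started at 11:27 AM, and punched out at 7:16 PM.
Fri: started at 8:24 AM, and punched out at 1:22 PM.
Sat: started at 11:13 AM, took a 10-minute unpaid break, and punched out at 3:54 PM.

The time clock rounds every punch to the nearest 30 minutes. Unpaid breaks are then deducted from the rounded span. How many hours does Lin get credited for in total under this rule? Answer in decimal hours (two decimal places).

29.83 hours

Wed: in 11:06 AM→11:00 AM, out 10:47 PM→11:00 PM; 12 h 0 min
Thu: in 11:27 AM→11:30 AM, out 7:16 PM→7:30 PM; 8 h 0 min
Fri: in 8:24 AM→8:30 AM, out 1:22 PM→1:30 PM; 5 h 0 min
Sat: in 11:13 AM→11:00 AM, out 3:54 PM→4:00 PM; 5 h 0 min − 10 min = 4 h 50 min
Total credited: 29 h 50 min.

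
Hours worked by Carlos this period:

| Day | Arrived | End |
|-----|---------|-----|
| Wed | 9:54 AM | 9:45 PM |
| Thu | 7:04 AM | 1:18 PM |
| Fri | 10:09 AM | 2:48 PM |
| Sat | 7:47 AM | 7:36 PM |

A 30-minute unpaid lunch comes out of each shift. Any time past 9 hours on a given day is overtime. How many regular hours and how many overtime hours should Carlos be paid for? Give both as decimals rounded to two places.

Wed: 9:54 AM–9:45 PM = 11 h 51 min; less 30 min break → 11 h 21 min
Thu: 7:04 AM–1:18 PM = 6 h 14 min; less 30 min break → 5 h 44 min
Fri: 10:09 AM–2:48 PM = 4 h 39 min; less 30 min break → 4 h 9 min
Sat: 7:47 AM–7:36 PM = 11 h 49 min; less 30 min break → 11 h 19 min
Wed reg 9 h 0 min / OT 2 h 21 min; Thu reg 5 h 44 min / OT 0 h 0 min; Fri reg 4 h 9 min / OT 0 h 0 min; Sat reg 9 h 0 min / OT 2 h 19 min.
Totals: regular 27 h 53 min, overtime 4 h 40 min.

Regular 27.88 hours, overtime 4.67 hours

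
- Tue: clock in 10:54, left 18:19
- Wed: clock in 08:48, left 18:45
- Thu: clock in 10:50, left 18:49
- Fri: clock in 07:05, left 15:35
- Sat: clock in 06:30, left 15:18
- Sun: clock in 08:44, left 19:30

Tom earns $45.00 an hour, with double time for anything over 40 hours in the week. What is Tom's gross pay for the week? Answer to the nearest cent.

Tue: 10:54–18:19 = 7 h 25 min
Wed: 08:48–18:45 = 9 h 57 min
Thu: 10:50–18:49 = 7 h 59 min
Fri: 07:05–15:35 = 8 h 30 min
Sat: 06:30–15:18 = 8 h 48 min
Sun: 08:44–19:30 = 10 h 46 min
Total worked: 53 h 25 min = 3205 min.
Regular 40 h 0 min = 2400 min at $45.00/h; overtime 13 h 25 min = 805 min at $90.00/h.
Pay = (2400 × $45.00 + 805 × $90.00) ÷ 60 = $3007.50.

$3007.50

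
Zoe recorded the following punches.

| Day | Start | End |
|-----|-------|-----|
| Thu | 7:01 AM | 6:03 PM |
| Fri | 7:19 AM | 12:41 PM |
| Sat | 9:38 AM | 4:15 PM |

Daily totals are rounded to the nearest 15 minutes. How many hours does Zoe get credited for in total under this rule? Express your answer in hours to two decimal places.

Thu: 7:01 AM–6:03 PM = 11 h 2 min → rounds to 11 h 0 min
Fri: 7:19 AM–12:41 PM = 5 h 22 min → rounds to 5 h 15 min
Sat: 9:38 AM–4:15 PM = 6 h 37 min → rounds to 6 h 30 min
Total credited: 22 h 45 min.

22.75 hours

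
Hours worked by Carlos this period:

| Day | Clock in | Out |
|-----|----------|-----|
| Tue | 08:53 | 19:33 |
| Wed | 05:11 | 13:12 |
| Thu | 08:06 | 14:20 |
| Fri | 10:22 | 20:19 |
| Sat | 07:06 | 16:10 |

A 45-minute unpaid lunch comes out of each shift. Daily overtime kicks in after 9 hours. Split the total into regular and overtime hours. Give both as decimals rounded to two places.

Regular 39.07 hours, overtime 1.12 hours

Tue: 08:53–19:33 = 10 h 40 min; less 45 min break → 9 h 55 min
Wed: 05:11–13:12 = 8 h 1 min; less 45 min break → 7 h 16 min
Thu: 08:06–14:20 = 6 h 14 min; less 45 min break → 5 h 29 min
Fri: 10:22–20:19 = 9 h 57 min; less 45 min break → 9 h 12 min
Sat: 07:06–16:10 = 9 h 4 min; less 45 min break → 8 h 19 min
Tue reg 9 h 0 min / OT 0 h 55 min; Wed reg 7 h 16 min / OT 0 h 0 min; Thu reg 5 h 29 min / OT 0 h 0 min; Fri reg 9 h 0 min / OT 0 h 12 min; Sat reg 8 h 19 min / OT 0 h 0 min.
Totals: regular 39 h 4 min, overtime 1 h 7 min.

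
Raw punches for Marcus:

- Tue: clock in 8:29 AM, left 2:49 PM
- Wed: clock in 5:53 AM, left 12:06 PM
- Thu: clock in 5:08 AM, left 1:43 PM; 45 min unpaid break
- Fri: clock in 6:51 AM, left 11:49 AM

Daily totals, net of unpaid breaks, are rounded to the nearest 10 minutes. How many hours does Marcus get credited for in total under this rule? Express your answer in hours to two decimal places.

25.33 hours

Tue: 8:29 AM–2:49 PM = 6 h 20 min → rounds to 6 h 20 min
Wed: 5:53 AM–12:06 PM = 6 h 13 min → rounds to 6 h 10 min
Thu: 5:08 AM–1:43 PM = 8 h 35 min − 45 min = 7 h 50 min → rounds to 7 h 50 min
Fri: 6:51 AM–11:49 AM = 4 h 58 min → rounds to 5 h 0 min
Total credited: 25 h 20 min.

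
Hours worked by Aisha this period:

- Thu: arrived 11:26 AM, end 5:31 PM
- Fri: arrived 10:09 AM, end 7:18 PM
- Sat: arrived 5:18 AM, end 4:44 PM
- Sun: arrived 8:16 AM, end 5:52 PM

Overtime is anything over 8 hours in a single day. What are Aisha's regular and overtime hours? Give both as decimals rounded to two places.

Regular 30.08 hours, overtime 6.18 hours

Thu: 11:26 AM–5:31 PM = 6 h 5 min
Fri: 10:09 AM–7:18 PM = 9 h 9 min
Sat: 5:18 AM–4:44 PM = 11 h 26 min
Sun: 8:16 AM–5:52 PM = 9 h 36 min
Thu reg 6 h 5 min / OT 0 h 0 min; Fri reg 8 h 0 min / OT 1 h 9 min; Sat reg 8 h 0 min / OT 3 h 26 min; Sun reg 8 h 0 min / OT 1 h 36 min.
Totals: regular 30 h 5 min, overtime 6 h 11 min.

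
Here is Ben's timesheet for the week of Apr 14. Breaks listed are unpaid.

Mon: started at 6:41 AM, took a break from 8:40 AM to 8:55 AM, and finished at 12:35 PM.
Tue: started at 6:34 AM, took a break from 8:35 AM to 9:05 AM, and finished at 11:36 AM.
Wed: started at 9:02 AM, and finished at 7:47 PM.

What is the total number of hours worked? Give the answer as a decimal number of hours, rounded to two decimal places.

20.93 hours

Mon: 6:41 AM–12:35 PM = 5 h 54 min; less 15 min break → 5 h 39 min
Tue: 6:34 AM–11:36 AM = 5 h 2 min; less 30 min break → 4 h 32 min
Wed: 9:02 AM–7:47 PM = 10 h 45 min
Total: 5 h 39 min + 4 h 32 min + 10 h 45 min = 20 h 56 min.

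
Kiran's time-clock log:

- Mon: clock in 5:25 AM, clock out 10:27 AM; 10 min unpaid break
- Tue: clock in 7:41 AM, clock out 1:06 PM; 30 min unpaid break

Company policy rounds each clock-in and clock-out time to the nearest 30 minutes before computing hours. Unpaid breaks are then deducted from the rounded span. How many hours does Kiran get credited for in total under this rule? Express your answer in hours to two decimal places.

Mon: in 5:25 AM→5:30 AM, out 10:27 AM→10:30 AM; 5 h 0 min − 10 min = 4 h 50 min
Tue: in 7:41 AM→7:30 AM, out 1:06 PM→1:00 PM; 5 h 30 min − 30 min = 5 h 0 min
Total credited: 9 h 50 min.

9.83 hours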